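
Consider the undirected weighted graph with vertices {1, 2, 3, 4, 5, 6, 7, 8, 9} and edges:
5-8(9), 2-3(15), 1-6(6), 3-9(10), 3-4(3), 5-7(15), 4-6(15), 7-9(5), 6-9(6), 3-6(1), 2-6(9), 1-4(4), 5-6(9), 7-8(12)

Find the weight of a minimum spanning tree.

Kruskal's algorithm — process edges by increasing weight (ties by edge label):
3-6 (1): add — endpoints in different components.
3-4 (3): add — endpoints in different components.
1-4 (4): add — endpoints in different components.
7-9 (5): add — endpoints in different components.
1-6 (6): skip — 1 and 6 already connected.
6-9 (6): add — endpoints in different components.
2-6 (9): add — endpoints in different components.
5-6 (9): add — endpoints in different components.
5-8 (9): add — endpoints in different components.
MST edges: 3-6, 3-4, 1-4, 7-9, 6-9, 2-6, 5-6, 5-8; total weight 1+3+4+5+6+9+9+9 = 46.

46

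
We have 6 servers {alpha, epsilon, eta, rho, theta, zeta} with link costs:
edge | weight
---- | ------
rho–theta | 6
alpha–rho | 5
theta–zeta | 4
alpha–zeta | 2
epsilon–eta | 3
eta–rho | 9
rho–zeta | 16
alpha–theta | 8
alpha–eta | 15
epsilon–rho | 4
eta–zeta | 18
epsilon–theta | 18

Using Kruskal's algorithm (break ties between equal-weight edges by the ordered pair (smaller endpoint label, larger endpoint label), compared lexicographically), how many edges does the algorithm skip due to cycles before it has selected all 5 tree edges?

Sort edges by weight, then run Kruskal:
alpha–zeta (2): add. Components now {theta} {alpha,zeta} {epsilon} {rho} {eta}
epsilon–eta (3): add. Components now {theta} {alpha,zeta} {epsilon,eta} {rho}
epsilon–rho (4): add. Components now {theta} {alpha,zeta} {epsilon,eta,rho}
theta–zeta (4): add. Components now {alpha,theta,zeta} {epsilon,eta,rho}
alpha–rho (5): add. Components now {alpha,epsilon,eta,rho,theta,zeta}
Edges rejected before the tree was complete: 0.

0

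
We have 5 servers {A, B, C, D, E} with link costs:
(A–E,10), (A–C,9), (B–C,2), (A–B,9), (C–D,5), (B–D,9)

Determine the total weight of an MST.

26

Grow the tree from D using Prim:
Step 1: frontier [C–D 5, B–D 9] → take C–D (5); add C.
Step 2: frontier [B–C 2, A–C 9, B–D 9] → take B–C (2); add B.
Step 3: frontier [A–B 9, A–C 9] → take A–B (9); add A.
Step 4: frontier [A–E 10] → take A–E (10); add E.
MST edges: C–D, B–C, A–B, A–E; total weight 5+2+9+10 = 26.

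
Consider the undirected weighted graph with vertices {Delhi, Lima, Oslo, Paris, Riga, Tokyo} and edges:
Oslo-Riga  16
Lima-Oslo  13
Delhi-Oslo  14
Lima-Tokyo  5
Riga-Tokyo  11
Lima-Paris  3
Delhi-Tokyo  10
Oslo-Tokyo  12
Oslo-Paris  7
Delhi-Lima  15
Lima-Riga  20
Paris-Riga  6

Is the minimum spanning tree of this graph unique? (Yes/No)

Yes

Kruskal: consider edges lightest-first.
Lima-Paris (3): add — endpoints in different components.
Lima-Tokyo (5): add — endpoints in different components.
Paris-Riga (6): add — endpoints in different components.
Oslo-Paris (7): add — endpoints in different components.
Delhi-Tokyo (10): add — endpoints in different components.
Every non-tree edge has weight strictly greater than the heaviest edge on the tree path between its endpoints, so the MST is unique.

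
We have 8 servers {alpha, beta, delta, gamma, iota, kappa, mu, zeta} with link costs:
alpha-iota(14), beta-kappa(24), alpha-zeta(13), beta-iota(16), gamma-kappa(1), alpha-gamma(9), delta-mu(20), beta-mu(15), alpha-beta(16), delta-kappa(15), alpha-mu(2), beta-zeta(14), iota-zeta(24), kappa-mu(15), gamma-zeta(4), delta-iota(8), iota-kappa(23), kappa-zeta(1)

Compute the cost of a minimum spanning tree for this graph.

Prim, starting at delta.
Step 1: cheapest edge leaving the tree is delta-iota (8); add iota.
Step 2: cheapest edge leaving the tree is alpha-iota (14); add alpha.
Step 3: cheapest edge leaving the tree is alpha-mu (2); add mu.
Step 4: cheapest edge leaving the tree is alpha-gamma (9); add gamma.
Step 5: cheapest edge leaving the tree is gamma-kappa (1); add kappa.
Step 6: cheapest edge leaving the tree is kappa-zeta (1); add zeta.
Step 7: cheapest edge leaving the tree is beta-zeta (14); add beta.
MST edges: delta-iota, alpha-iota, alpha-mu, alpha-gamma, gamma-kappa, kappa-zeta, beta-zeta; total weight 8+14+2+9+1+1+14 = 49.

49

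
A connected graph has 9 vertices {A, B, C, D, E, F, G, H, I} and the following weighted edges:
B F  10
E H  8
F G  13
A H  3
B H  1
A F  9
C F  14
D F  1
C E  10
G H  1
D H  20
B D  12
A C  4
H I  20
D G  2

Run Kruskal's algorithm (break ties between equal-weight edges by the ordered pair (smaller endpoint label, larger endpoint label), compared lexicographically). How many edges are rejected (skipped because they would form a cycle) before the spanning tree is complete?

Kruskal's algorithm — process edges by increasing weight (ties by edge label):
B H (1): add — endpoints in different components.
D F (1): add — endpoints in different components.
G H (1): add — endpoints in different components.
D G (2): add — endpoints in different components.
A H (3): add — endpoints in different components.
A C (4): add — endpoints in different components.
E H (8): add — endpoints in different components.
A F (9): skip — A and F already connected.
B F (10): skip — B and F already connected.
C E (10): skip — C and E already connected.
B D (12): skip — B and D already connected.
F G (13): skip — F and G already connected.
C F (14): skip — C and F already connected.
D H (20): skip — D and H already connected.
H I (20): add — endpoints in different components.
Edges rejected before the tree was complete: 7.

7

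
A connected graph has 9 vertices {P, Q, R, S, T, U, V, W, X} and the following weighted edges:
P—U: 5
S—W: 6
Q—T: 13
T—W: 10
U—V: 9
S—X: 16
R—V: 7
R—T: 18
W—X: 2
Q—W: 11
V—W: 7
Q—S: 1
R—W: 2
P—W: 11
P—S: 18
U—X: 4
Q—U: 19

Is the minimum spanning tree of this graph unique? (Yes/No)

Sort edges by weight, then run Kruskal:
Q—S (1): add — endpoints in different components.
R—W (2): add — endpoints in different components.
W—X (2): add — endpoints in different components.
U—X (4): add — endpoints in different components.
P—U (5): add — endpoints in different components.
S—W (6): add — endpoints in different components.
R—V (7): add — endpoints in different components.
V—W (7): skip — V and W already connected.
U—V (9): skip — V and U already connected.
T—W (10): add — endpoints in different components.
Non-tree edge V—W has weight 7, equal to the heaviest edge on its tree cycle — swapping gives another MST of the same weight. Not unique.

No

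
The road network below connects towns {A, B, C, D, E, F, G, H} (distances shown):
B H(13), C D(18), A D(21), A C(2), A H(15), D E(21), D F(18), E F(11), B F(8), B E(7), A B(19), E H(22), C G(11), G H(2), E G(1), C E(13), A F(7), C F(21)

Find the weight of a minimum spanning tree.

Sort edges by weight, then run Kruskal:
E G (1): add — endpoints in different components.
A C (2): add — endpoints in different components.
G H (2): add — endpoints in different components.
A F (7): add — endpoints in different components.
B E (7): add — endpoints in different components.
B F (8): add — endpoints in different components.
C G (11): skip — C and G already connected.
E F (11): skip — E and F already connected.
B H (13): skip — B and H already connected.
C E (13): skip — C and E already connected.
A H (15): skip — A and H already connected.
C D (18): add — endpoints in different components.
MST edges: E G, A C, G H, A F, B E, B F, C D; total weight 1+2+2+7+7+8+18 = 45.

45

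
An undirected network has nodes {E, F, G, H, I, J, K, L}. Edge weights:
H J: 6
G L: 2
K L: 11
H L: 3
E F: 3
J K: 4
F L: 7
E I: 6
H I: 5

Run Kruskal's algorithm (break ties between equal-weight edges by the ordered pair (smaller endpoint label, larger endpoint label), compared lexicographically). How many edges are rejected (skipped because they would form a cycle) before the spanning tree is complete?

Sort edges by weight, then run Kruskal:
G L (2): add — endpoints in different components.
E F (3): add — endpoints in different components.
H L (3): add — endpoints in different components.
J K (4): add — endpoints in different components.
H I (5): add — endpoints in different components.
E I (6): add — endpoints in different components.
H J (6): add — endpoints in different components.
Edges rejected before the tree was complete: 0.

0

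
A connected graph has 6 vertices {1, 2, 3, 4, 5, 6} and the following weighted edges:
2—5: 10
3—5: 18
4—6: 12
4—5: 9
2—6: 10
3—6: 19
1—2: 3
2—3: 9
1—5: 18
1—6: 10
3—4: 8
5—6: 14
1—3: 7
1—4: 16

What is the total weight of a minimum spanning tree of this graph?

Kruskal's algorithm — process edges by increasing weight (ties by edge label):
1—2 (3): add — endpoints in different components.
1—3 (7): add — endpoints in different components.
3—4 (8): add — endpoints in different components.
2—3 (9): skip — 2 and 3 already connected.
4—5 (9): add — endpoints in different components.
1—6 (10): add — endpoints in different components.
MST edges: 1—2, 1—3, 3—4, 4—5, 1—6; total weight 3+7+8+9+10 = 37.

37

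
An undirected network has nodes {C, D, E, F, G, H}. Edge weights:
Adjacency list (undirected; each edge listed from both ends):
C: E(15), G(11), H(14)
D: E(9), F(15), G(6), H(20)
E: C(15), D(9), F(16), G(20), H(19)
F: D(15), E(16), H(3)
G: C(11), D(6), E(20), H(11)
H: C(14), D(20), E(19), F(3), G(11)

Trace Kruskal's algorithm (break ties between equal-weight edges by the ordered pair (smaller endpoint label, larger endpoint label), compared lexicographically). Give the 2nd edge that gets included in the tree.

D-G

Sort edges by weight, then run Kruskal:
F-H (3): add — endpoints in different components.
D-G (6): add — endpoints in different components.
D-E (9): add — endpoints in different components.
C-G (11): add — endpoints in different components.
G-H (11): add — endpoints in different components.
The 2nd edge added is D-G.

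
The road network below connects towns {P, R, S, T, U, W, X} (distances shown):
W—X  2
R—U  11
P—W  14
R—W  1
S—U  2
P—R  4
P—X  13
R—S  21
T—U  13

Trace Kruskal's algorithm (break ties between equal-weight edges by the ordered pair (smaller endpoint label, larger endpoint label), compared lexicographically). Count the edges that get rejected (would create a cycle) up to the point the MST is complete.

Kruskal: consider edges lightest-first.
R—W (1): add. Components now {P} {R,W} {S} {X} {U} {T}
S—U (2): add. Components now {P} {R,W} {S,U} {X} {T}
W—X (2): add. Components now {P} {R,W,X} {S,U} {T}
P—R (4): add. Components now {P,R,W,X} {S,U} {T}
R—U (11): add. Components now {P,R,S,U,W,X} {T}
P—X (13): skip — P and X already connected.
T—U (13): add. Components now {P,R,S,T,U,W,X}
Edges rejected before the tree was complete: 1.

1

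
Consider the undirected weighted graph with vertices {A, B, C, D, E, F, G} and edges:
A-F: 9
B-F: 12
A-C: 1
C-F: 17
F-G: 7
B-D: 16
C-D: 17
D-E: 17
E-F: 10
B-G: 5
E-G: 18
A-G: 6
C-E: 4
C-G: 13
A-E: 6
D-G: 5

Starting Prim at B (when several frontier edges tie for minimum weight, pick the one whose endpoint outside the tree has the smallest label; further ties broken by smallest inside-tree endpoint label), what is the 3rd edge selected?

Prim's algorithm from B:
Step 1: cheapest edge leaving the tree is B-G (5); add G.
Step 2: cheapest edge leaving the tree is D-G (5); add D.
Step 3: cheapest edge leaving the tree is A-G (6); add A.
Step 4: cheapest edge leaving the tree is A-C (1); add C.
Step 5: cheapest edge leaving the tree is C-E (4); add E.
Step 6: cheapest edge leaving the tree is F-G (7); add F.
The 3rd edge added is A-G.

A-G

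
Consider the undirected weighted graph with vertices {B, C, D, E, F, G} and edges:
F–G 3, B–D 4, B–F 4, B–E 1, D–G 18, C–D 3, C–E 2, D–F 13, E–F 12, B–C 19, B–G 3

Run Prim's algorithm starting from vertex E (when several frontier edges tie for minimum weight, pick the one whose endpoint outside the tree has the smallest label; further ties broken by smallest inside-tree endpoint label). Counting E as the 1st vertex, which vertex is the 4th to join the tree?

D

Prim, starting at E.
Step 1: frontier [B–E 1, C–E 2, E–F 12] → take B–E (1); add B.
Step 2: frontier [B–G 3, B–D 4, B–F 4, B–C 19, C–E 2, E–F 12] → take C–E (2); add C.
Step 3: frontier [B–G 3, B–D 4, B–F 4, C–D 3, E–F 12] → take C–D (3); add D.
Step 4: frontier [B–G 3, B–F 4, D–F 13, D–G 18, E–F 12] → take B–G (3); add G.
Step 5: frontier [B–F 4, D–F 13, E–F 12, F–G 3] → take F–G (3); add F.
Vertex order: E, B, C, D, G, F. The 4th vertex is D.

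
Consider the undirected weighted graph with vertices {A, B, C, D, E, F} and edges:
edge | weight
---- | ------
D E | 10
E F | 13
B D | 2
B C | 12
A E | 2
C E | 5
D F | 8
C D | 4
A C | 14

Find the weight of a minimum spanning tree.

Kruskal's algorithm — process edges by increasing weight (ties by edge label):
A E (2): add. Components now {A,E} {B} {C} {D} {F}
B D (2): add. Components now {A,E} {B,D} {C} {F}
C D (4): add. Components now {A,E} {B,C,D} {F}
C E (5): add. Components now {A,B,C,D,E} {F}
D F (8): add. Components now {A,B,C,D,E,F}
MST edges: A E, B D, C D, C E, D F; total weight 2+2+4+5+8 = 21.

21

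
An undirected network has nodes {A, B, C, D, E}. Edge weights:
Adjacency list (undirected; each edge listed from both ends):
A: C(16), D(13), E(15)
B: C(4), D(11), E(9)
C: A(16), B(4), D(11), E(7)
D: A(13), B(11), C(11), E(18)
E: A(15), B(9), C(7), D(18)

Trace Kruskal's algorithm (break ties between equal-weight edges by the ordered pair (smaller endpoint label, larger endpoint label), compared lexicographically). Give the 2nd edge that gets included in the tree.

Kruskal's algorithm — process edges by increasing weight (ties by edge label):
B–C (4): add — endpoints in different components.
C–E (7): add — endpoints in different components.
B–E (9): skip — B and E already connected.
B–D (11): add — endpoints in different components.
C–D (11): skip — C and D already connected.
A–D (13): add — endpoints in different components.
The 2nd edge added is C–E.

C-E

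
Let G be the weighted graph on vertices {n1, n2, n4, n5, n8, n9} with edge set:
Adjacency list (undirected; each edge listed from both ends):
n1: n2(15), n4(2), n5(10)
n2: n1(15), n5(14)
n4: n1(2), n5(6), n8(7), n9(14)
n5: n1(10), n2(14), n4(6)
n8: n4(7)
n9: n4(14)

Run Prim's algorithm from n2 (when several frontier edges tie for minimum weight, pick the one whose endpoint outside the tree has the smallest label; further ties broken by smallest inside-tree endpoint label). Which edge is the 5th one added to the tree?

Prim's algorithm from n2:
Step 1: frontier [n2–n5 14, n1–n2 15] → take n2–n5 (14); add n5.
Step 2: frontier [n1–n2 15, n4–n5 6, n1–n5 10] → take n4–n5 (6); add n4.
Step 3: frontier [n1–n2 15, n1–n4 2, n4–n8 7, n4–n9 14, n1–n5 10] → take n1–n4 (2); add n1.
Step 4: frontier [n4–n8 7, n4–n9 14] → take n4–n8 (7); add n8.
Step 5: frontier [n4–n9 14] → take n4–n9 (14); add n9.
The 5th edge added is n4–n9.

n4-n9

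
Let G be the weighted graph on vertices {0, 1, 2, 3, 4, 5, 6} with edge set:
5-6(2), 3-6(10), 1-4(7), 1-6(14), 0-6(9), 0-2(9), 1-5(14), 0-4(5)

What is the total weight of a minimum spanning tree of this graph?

42

Sort edges by weight, then run Kruskal:
5-6 (2): add. Components now {0} {1} {2} {3} {4} {5,6}
0-4 (5): add. Components now {0,4} {1} {2} {3} {5,6}
1-4 (7): add. Components now {0,1,4} {2} {3} {5,6}
0-2 (9): add. Components now {0,1,2,4} {3} {5,6}
0-6 (9): add. Components now {0,1,2,4,5,6} {3}
3-6 (10): add. Components now {0,1,2,3,4,5,6}
MST edges: 5-6, 0-4, 1-4, 0-2, 0-6, 3-6; total weight 2+5+7+9+9+10 = 42.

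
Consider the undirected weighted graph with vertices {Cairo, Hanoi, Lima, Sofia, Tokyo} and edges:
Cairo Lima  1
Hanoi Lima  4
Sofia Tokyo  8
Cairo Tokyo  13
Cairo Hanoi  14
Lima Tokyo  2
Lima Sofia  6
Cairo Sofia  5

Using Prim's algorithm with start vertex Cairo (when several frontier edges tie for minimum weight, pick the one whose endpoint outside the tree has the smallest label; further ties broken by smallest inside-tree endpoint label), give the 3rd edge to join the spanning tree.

Hanoi-Lima

Prim's algorithm from Cairo:
Step 1: cheapest edge leaving the tree is Cairo Lima (1); add Lima.
Step 2: cheapest edge leaving the tree is Lima Tokyo (2); add Tokyo.
Step 3: cheapest edge leaving the tree is Hanoi Lima (4); add Hanoi.
Step 4: cheapest edge leaving the tree is Cairo Sofia (5); add Sofia.
The 3rd edge added is Hanoi Lima.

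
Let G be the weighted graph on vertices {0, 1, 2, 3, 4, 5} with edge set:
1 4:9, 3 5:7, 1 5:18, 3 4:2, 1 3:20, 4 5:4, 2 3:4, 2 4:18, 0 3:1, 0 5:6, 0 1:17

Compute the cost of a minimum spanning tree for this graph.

20

Prim, starting at 5.
Step 1: frontier [4 5 4, 0 5 6, 3 5 7, 1 5 18] → take 4 5 (4); add 4.
Step 2: frontier [3 4 2, 1 4 9, 2 4 18, 0 5 6, 3 5 7, 1 5 18] → take 3 4 (2); add 3.
Step 3: frontier [0 3 1, 2 3 4, 1 3 20, 1 4 9, 2 4 18, 0 5 6, 1 5 18] → take 0 3 (1); add 0.
Step 4: frontier [0 1 17, 2 3 4, 1 3 20, 1 4 9, 2 4 18, 1 5 18] → take 2 3 (4); add 2.
Step 5: frontier [0 1 17, 1 3 20, 1 4 9, 1 5 18] → take 1 4 (9); add 1.
MST edges: 4 5, 3 4, 0 3, 2 3, 1 4; total weight 4+2+1+4+9 = 20.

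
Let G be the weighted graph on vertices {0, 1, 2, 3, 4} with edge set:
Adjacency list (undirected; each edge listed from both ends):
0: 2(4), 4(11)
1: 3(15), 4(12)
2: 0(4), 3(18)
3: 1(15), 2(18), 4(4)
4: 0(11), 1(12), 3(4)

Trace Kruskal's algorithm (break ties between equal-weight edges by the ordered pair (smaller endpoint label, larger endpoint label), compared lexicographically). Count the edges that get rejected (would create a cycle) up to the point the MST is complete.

0

Kruskal: consider edges lightest-first.
0 2 (4): add. Components now {0,2} {1} {3} {4}
3 4 (4): add. Components now {0,2} {1} {3,4}
0 4 (11): add. Components now {0,2,3,4} {1}
1 4 (12): add. Components now {0,1,2,3,4}
Edges rejected before the tree was complete: 0.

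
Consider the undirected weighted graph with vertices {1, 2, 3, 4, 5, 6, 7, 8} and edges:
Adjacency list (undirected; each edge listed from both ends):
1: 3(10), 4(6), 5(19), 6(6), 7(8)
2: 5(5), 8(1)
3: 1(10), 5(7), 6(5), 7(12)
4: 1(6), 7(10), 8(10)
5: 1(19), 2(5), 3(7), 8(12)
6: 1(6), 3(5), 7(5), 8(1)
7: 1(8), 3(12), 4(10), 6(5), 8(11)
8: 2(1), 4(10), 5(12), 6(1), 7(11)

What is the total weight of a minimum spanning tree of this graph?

Kruskal: consider edges lightest-first.
2—8 (1): add — endpoints in different components.
6—8 (1): add — endpoints in different components.
2—5 (5): add — endpoints in different components.
3—6 (5): add — endpoints in different components.
6—7 (5): add — endpoints in different components.
1—4 (6): add — endpoints in different components.
1—6 (6): add — endpoints in different components.
MST edges: 2—8, 6—8, 2—5, 3—6, 6—7, 1—4, 1—6; total weight 1+1+5+5+5+6+6 = 29.

29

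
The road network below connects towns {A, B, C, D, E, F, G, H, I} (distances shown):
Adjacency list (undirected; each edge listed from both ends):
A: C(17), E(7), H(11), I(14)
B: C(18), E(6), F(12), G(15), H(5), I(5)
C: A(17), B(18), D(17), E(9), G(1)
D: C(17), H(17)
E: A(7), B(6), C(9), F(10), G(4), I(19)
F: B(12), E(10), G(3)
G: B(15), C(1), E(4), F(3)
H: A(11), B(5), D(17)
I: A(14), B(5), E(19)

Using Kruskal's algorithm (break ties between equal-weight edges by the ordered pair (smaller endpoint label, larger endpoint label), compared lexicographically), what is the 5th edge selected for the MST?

B-I

Sort edges by weight, then run Kruskal:
C—G (1): add — endpoints in different components.
F—G (3): add — endpoints in different components.
E—G (4): add — endpoints in different components.
B—H (5): add — endpoints in different components.
B—I (5): add — endpoints in different components.
B—E (6): add — endpoints in different components.
A—E (7): add — endpoints in different components.
C—E (9): skip — C and E already connected.
E—F (10): skip — E and F already connected.
A—H (11): skip — A and H already connected.
B—F (12): skip — B and F already connected.
A—I (14): skip — A and I already connected.
B—G (15): skip — B and G already connected.
A—C (17): skip — A and C already connected.
C—D (17): add — endpoints in different components.
The 5th edge added is B—I.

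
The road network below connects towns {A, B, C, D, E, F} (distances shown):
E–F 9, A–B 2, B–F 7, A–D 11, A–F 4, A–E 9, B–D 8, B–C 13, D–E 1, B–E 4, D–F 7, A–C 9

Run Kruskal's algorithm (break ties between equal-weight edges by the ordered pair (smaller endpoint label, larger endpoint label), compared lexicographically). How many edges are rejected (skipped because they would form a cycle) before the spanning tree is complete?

Kruskal: consider edges lightest-first.
D–E (1): add — endpoints in different components.
A–B (2): add — endpoints in different components.
A–F (4): add — endpoints in different components.
B–E (4): add — endpoints in different components.
B–F (7): skip — B and F already connected.
D–F (7): skip — D and F already connected.
B–D (8): skip — B and D already connected.
A–C (9): add — endpoints in different components.
Edges rejected before the tree was complete: 3.

3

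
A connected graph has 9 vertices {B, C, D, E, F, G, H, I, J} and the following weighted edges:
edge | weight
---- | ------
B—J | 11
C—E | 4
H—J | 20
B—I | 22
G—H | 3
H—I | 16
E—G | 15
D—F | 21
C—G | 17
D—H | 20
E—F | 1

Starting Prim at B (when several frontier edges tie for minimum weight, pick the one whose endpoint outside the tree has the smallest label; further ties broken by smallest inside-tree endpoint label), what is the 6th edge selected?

Grow the tree from B using Prim:
Step 1: frontier [B—J 11, B—I 22] → take B—J (11); add J.
Step 2: frontier [B—I 22, H—J 20] → take H—J (20); add H.
Step 3: frontier [B—I 22, G—H 3, H—I 16, D—H 20] → take G—H (3); add G.
Step 4: frontier [B—I 22, E—G 15, C—G 17, H—I 16, D—H 20] → take E—G (15); add E.
Step 5: frontier [B—I 22, E—F 1, C—E 4, C—G 17, H—I 16, D—H 20] → take E—F (1); add F.
Step 6: frontier [B—I 22, C—E 4, D—F 21, C—G 17, H—I 16, D—H 20] → take C—E (4); add C.
Step 7: frontier [B—I 22, D—F 21, H—I 16, D—H 20] → take H—I (16); add I.
Step 8: frontier [D—F 21, D—H 20] → take D—H (20); add D.
The 6th edge added is C—E.

C-E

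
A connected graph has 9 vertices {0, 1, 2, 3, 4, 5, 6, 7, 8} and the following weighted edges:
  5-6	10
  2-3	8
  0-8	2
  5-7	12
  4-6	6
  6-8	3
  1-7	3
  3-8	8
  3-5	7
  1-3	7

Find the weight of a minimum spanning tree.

Grow the tree from 2 using Prim:
Step 1: frontier [2-3 8] → take 2-3 (8); add 3.
Step 2: frontier [1-3 7, 3-5 7, 3-8 8] → take 1-3 (7); add 1.
Step 3: frontier [1-7 3, 3-5 7, 3-8 8] → take 1-7 (3); add 7.
Step 4: frontier [3-5 7, 3-8 8, 5-7 12] → take 3-5 (7); add 5.
Step 5: frontier [3-8 8, 5-6 10] → take 3-8 (8); add 8.
Step 6: frontier [5-6 10, 0-8 2, 6-8 3] → take 0-8 (2); add 0.
Step 7: frontier [5-6 10, 6-8 3] → take 6-8 (3); add 6.
Step 8: frontier [4-6 6] → take 4-6 (6); add 4.
MST edges: 2-3, 1-3, 1-7, 3-5, 3-8, 0-8, 6-8, 4-6; total weight 8+7+3+7+8+2+3+6 = 44.

44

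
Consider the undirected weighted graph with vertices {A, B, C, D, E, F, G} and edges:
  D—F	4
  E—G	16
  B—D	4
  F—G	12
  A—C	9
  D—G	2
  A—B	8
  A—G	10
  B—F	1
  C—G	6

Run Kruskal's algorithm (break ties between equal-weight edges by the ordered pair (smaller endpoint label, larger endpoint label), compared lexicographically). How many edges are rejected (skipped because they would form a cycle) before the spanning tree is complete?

4

Kruskal's algorithm — process edges by increasing weight (ties by edge label):
B—F (1): add. Components now {A} {B,F} {C} {D} {E} {G}
D—G (2): add. Components now {A} {B,F} {C} {D,G} {E}
B—D (4): add. Components now {A} {B,D,F,G} {C} {E}
D—F (4): skip — D and F already connected.
C—G (6): add. Components now {A} {B,C,D,F,G} {E}
A—B (8): add. Components now {A,B,C,D,F,G} {E}
A—C (9): skip — A and C already connected.
A—G (10): skip — A and G already connected.
F—G (12): skip — F and G already connected.
E—G (16): add. Components now {A,B,C,D,E,F,G}
Edges rejected before the tree was complete: 4.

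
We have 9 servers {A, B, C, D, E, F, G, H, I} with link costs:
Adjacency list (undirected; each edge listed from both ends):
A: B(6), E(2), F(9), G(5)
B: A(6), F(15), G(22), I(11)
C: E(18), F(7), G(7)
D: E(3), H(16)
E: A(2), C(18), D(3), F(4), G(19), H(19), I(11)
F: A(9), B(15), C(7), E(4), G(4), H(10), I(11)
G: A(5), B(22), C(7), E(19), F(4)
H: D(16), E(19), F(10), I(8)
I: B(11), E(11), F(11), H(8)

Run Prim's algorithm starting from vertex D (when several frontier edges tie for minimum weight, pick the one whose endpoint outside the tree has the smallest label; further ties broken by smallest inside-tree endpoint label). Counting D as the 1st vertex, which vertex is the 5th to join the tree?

G

Prim, starting at D.
Step 1: cheapest edge leaving the tree is D E (3); add E.
Step 2: cheapest edge leaving the tree is A E (2); add A.
Step 3: cheapest edge leaving the tree is E F (4); add F.
Step 4: cheapest edge leaving the tree is F G (4); add G.
Step 5: cheapest edge leaving the tree is A B (6); add B.
Step 6: cheapest edge leaving the tree is C F (7); add C.
Step 7: cheapest edge leaving the tree is F H (10); add H.
Step 8: cheapest edge leaving the tree is H I (8); add I.
Vertex order: D, E, A, F, G, B, C, H, I. The 5th vertex is G.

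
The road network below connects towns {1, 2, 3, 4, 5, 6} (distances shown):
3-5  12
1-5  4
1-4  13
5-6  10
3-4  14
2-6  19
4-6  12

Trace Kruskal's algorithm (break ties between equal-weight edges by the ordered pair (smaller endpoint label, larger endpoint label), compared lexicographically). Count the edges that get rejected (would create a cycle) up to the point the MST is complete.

Kruskal's algorithm — process edges by increasing weight (ties by edge label):
1-5 (4): add. Components now {1,5} {2} {3} {4} {6}
5-6 (10): add. Components now {1,5,6} {2} {3} {4}
3-5 (12): add. Components now {1,3,5,6} {2} {4}
4-6 (12): add. Components now {1,3,4,5,6} {2}
1-4 (13): skip — 1 and 4 already connected.
3-4 (14): skip — 3 and 4 already connected.
2-6 (19): add. Components now {1,2,3,4,5,6}
Edges rejected before the tree was complete: 2.

2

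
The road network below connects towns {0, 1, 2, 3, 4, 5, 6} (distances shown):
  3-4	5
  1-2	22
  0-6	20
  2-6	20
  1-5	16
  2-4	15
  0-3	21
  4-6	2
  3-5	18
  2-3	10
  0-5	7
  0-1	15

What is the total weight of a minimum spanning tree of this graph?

57

Prim, starting at 4.
Step 1: cheapest edge leaving the tree is 4-6 (2); add 6.
Step 2: cheapest edge leaving the tree is 3-4 (5); add 3.
Step 3: cheapest edge leaving the tree is 2-3 (10); add 2.
Step 4: cheapest edge leaving the tree is 3-5 (18); add 5.
Step 5: cheapest edge leaving the tree is 0-5 (7); add 0.
Step 6: cheapest edge leaving the tree is 0-1 (15); add 1.
MST edges: 4-6, 3-4, 2-3, 3-5, 0-5, 0-1; total weight 2+5+10+18+7+15 = 57.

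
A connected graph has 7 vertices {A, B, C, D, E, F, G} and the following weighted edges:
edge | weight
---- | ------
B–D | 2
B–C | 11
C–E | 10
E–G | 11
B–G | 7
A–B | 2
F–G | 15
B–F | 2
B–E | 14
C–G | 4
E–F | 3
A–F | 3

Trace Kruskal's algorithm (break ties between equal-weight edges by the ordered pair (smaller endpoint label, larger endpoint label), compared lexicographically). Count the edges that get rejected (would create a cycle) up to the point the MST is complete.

1

Sort edges by weight, then run Kruskal:
A–B (2): add. Components now {A,B} {C} {D} {E} {F} {G}
B–D (2): add. Components now {A,B,D} {C} {E} {F} {G}
B–F (2): add. Components now {A,B,D,F} {C} {E} {G}
A–F (3): skip — A and F already connected.
E–F (3): add. Components now {A,B,D,E,F} {C} {G}
C–G (4): add. Components now {A,B,D,E,F} {C,G}
B–G (7): add. Components now {A,B,C,D,E,F,G}
Edges rejected before the tree was complete: 1.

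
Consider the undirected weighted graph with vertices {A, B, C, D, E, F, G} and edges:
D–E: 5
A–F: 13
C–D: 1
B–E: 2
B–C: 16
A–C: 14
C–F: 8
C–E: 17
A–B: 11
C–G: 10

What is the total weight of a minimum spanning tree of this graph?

Prim's algorithm from F:
Step 1: frontier [C–F 8, A–F 13] → take C–F (8); add C.
Step 2: frontier [C–D 1, C–G 10, A–C 14, B–C 16, C–E 17, A–F 13] → take C–D (1); add D.
Step 3: frontier [C–G 10, A–C 14, B–C 16, C–E 17, D–E 5, A–F 13] → take D–E (5); add E.
Step 4: frontier [C–G 10, A–C 14, B–C 16, B–E 2, A–F 13] → take B–E (2); add B.
Step 5: frontier [A–B 11, C–G 10, A–C 14, A–F 13] → take C–G (10); add G.
Step 6: frontier [A–B 11, A–C 14, A–F 13] → take A–B (11); add A.
MST edges: C–F, C–D, D–E, B–E, C–G, A–B; total weight 8+1+5+2+10+11 = 37.

37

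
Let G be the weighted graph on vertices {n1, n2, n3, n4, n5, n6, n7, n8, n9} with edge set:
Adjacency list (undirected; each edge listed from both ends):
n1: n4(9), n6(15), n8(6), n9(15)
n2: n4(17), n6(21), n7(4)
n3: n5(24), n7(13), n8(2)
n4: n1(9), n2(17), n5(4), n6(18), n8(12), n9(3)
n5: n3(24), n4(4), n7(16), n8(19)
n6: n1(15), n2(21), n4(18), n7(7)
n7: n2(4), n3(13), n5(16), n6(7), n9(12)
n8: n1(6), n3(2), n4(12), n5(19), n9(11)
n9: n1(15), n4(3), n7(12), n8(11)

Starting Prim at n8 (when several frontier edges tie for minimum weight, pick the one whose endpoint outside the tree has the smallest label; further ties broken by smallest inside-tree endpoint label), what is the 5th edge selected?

n4-n5

Grow the tree from n8 using Prim:
Step 1: cheapest edge leaving the tree is n3—n8 (2); add n3.
Step 2: cheapest edge leaving the tree is n1—n8 (6); add n1.
Step 3: cheapest edge leaving the tree is n1—n4 (9); add n4.
Step 4: cheapest edge leaving the tree is n4—n9 (3); add n9.
Step 5: cheapest edge leaving the tree is n4—n5 (4); add n5.
Step 6: cheapest edge leaving the tree is n7—n9 (12); add n7.
Step 7: cheapest edge leaving the tree is n2—n7 (4); add n2.
Step 8: cheapest edge leaving the tree is n6—n7 (7); add n6.
The 5th edge added is n4—n5.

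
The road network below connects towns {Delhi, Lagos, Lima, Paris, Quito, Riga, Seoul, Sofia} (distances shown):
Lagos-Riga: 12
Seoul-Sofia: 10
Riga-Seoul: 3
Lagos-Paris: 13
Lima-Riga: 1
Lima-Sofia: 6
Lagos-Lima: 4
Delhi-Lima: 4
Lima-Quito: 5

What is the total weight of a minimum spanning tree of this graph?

Grow the tree from Delhi using Prim:
Step 1: cheapest edge leaving the tree is Delhi-Lima (4); add Lima.
Step 2: cheapest edge leaving the tree is Lima-Riga (1); add Riga.
Step 3: cheapest edge leaving the tree is Riga-Seoul (3); add Seoul.
Step 4: cheapest edge leaving the tree is Lagos-Lima (4); add Lagos.
Step 5: cheapest edge leaving the tree is Lima-Quito (5); add Quito.
Step 6: cheapest edge leaving the tree is Lima-Sofia (6); add Sofia.
Step 7: cheapest edge leaving the tree is Lagos-Paris (13); add Paris.
MST edges: Delhi-Lima, Lima-Riga, Riga-Seoul, Lagos-Lima, Lima-Quito, Lima-Sofia, Lagos-Paris; total weight 4+1+3+4+5+6+13 = 36.

36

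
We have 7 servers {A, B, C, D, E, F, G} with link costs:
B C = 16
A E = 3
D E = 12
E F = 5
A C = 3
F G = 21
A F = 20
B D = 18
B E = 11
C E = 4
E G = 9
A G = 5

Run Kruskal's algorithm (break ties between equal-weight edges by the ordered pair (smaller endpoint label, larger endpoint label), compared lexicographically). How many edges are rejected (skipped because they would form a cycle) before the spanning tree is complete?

Kruskal: consider edges lightest-first.
A C (3): add — endpoints in different components.
A E (3): add — endpoints in different components.
C E (4): skip — C and E already connected.
A G (5): add — endpoints in different components.
E F (5): add — endpoints in different components.
E G (9): skip — E and G already connected.
B E (11): add — endpoints in different components.
D E (12): add — endpoints in different components.
Edges rejected before the tree was complete: 2.

2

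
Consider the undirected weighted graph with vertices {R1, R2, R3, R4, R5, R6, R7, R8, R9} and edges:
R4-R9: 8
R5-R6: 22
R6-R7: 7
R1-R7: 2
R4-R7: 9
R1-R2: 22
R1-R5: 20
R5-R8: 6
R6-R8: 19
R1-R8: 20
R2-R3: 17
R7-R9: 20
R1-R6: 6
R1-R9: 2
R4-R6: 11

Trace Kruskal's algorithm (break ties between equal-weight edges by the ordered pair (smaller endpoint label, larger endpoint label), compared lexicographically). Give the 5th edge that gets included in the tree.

Kruskal: consider edges lightest-first.
R1-R7 (2): add — endpoints in different components.
R1-R9 (2): add — endpoints in different components.
R1-R6 (6): add — endpoints in different components.
R5-R8 (6): add — endpoints in different components.
R6-R7 (7): skip — R6 and R7 already connected.
R4-R9 (8): add — endpoints in different components.
R4-R7 (9): skip — R7 and R4 already connected.
R4-R6 (11): skip — R6 and R4 already connected.
R2-R3 (17): add — endpoints in different components.
R6-R8 (19): add — endpoints in different components.
R1-R5 (20): skip — R1 and R5 already connected.
R1-R8 (20): skip — R1 and R8 already connected.
R7-R9 (20): skip — R9 and R7 already connected.
R1-R2 (22): add — endpoints in different components.
The 5th edge added is R4-R9.

R4-R9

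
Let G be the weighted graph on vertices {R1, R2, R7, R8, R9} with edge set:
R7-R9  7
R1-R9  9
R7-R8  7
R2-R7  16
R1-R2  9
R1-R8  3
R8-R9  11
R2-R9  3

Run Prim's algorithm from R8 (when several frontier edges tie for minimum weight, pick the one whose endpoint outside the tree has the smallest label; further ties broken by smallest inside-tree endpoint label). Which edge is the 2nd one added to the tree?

R7-R8

Prim, starting at R8.
Step 1: cheapest edge leaving the tree is R1-R8 (3); add R1.
Step 2: cheapest edge leaving the tree is R7-R8 (7); add R7.
Step 3: cheapest edge leaving the tree is R7-R9 (7); add R9.
Step 4: cheapest edge leaving the tree is R2-R9 (3); add R2.
The 2nd edge added is R7-R8.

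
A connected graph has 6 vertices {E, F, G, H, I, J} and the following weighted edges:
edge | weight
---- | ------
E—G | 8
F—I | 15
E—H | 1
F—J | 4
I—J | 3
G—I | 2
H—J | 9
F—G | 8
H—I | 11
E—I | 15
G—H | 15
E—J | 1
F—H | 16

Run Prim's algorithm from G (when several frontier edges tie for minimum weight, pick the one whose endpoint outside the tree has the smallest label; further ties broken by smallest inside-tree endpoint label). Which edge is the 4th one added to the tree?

Prim, starting at G.
Step 1: cheapest edge leaving the tree is G—I (2); add I.
Step 2: cheapest edge leaving the tree is I—J (3); add J.
Step 3: cheapest edge leaving the tree is E—J (1); add E.
Step 4: cheapest edge leaving the tree is E—H (1); add H.
Step 5: cheapest edge leaving the tree is F—J (4); add F.
The 4th edge added is E—H.

E-H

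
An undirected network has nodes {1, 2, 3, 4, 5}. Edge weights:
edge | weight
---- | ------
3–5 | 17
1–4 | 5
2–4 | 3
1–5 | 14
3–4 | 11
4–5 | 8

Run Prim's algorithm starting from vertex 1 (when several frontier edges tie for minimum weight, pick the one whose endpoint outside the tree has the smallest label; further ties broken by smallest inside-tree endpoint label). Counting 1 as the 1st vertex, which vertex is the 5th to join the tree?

3

Prim, starting at 1.
Step 1: cheapest edge leaving the tree is 1–4 (5); add 4.
Step 2: cheapest edge leaving the tree is 2–4 (3); add 2.
Step 3: cheapest edge leaving the tree is 4–5 (8); add 5.
Step 4: cheapest edge leaving the tree is 3–4 (11); add 3.
Vertex order: 1, 4, 2, 5, 3. The 5th vertex is 3.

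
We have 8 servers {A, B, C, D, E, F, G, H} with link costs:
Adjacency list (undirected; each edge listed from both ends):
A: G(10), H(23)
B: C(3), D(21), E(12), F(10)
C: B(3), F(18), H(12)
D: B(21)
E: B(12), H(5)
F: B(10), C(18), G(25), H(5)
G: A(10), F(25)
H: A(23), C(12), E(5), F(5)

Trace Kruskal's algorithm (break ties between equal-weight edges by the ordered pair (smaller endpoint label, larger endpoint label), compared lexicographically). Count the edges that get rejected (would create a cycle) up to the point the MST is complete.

3

Sort edges by weight, then run Kruskal:
B-C (3): add — endpoints in different components.
E-H (5): add — endpoints in different components.
F-H (5): add — endpoints in different components.
A-G (10): add — endpoints in different components.
B-F (10): add — endpoints in different components.
B-E (12): skip — B and E already connected.
C-H (12): skip — C and H already connected.
C-F (18): skip — C and F already connected.
B-D (21): add — endpoints in different components.
A-H (23): add — endpoints in different components.
Edges rejected before the tree was complete: 3.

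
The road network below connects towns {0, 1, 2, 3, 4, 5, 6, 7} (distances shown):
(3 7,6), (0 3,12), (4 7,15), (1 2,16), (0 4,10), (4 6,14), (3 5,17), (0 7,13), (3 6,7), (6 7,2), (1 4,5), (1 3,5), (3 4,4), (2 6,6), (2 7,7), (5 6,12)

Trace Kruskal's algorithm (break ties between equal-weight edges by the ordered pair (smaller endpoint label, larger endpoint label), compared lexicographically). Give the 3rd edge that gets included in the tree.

Kruskal's algorithm — process edges by increasing weight (ties by edge label):
6 7 (2): add — endpoints in different components.
3 4 (4): add — endpoints in different components.
1 3 (5): add — endpoints in different components.
1 4 (5): skip — 1 and 4 already connected.
2 6 (6): add — endpoints in different components.
3 7 (6): add — endpoints in different components.
2 7 (7): skip — 2 and 7 already connected.
3 6 (7): skip — 3 and 6 already connected.
0 4 (10): add — endpoints in different components.
0 3 (12): skip — 0 and 3 already connected.
5 6 (12): add — endpoints in different components.
The 3rd edge added is 1 3.

1-3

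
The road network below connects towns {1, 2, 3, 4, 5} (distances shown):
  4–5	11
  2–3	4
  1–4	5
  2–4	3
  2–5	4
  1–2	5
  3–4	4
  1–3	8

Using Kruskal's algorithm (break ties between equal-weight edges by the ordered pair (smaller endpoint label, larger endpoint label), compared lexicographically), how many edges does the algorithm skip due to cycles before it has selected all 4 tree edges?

Sort edges by weight, then run Kruskal:
2–4 (3): add. Components now {1} {2,4} {3} {5}
2–3 (4): add. Components now {1} {2,3,4} {5}
2–5 (4): add. Components now {1} {2,3,4,5}
3–4 (4): skip — 3 and 4 already connected.
1–2 (5): add. Components now {1,2,3,4,5}
Edges rejected before the tree was complete: 1.

1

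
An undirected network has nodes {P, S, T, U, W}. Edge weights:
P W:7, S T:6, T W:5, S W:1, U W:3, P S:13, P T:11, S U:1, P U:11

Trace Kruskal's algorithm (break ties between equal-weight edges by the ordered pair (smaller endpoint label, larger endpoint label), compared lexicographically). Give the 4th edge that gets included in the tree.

P-W

Kruskal's algorithm — process edges by increasing weight (ties by edge label):
S U (1): add — endpoints in different components.
S W (1): add — endpoints in different components.
U W (3): skip — U and W already connected.
T W (5): add — endpoints in different components.
S T (6): skip — T and S already connected.
P W (7): add — endpoints in different components.
The 4th edge added is P W.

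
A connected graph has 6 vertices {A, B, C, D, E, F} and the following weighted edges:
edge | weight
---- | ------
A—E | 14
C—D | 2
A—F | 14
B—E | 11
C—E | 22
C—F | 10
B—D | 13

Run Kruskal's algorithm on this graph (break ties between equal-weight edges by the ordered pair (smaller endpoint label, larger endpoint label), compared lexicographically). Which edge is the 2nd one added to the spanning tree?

C-F

Kruskal: consider edges lightest-first.
C—D (2): add. Components now {A} {B} {C,D} {E} {F}
C—F (10): add. Components now {A} {B} {C,D,F} {E}
B—E (11): add. Components now {A} {B,E} {C,D,F}
B—D (13): add. Components now {A} {B,C,D,E,F}
A—E (14): add. Components now {A,B,C,D,E,F}
The 2nd edge added is C—F.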